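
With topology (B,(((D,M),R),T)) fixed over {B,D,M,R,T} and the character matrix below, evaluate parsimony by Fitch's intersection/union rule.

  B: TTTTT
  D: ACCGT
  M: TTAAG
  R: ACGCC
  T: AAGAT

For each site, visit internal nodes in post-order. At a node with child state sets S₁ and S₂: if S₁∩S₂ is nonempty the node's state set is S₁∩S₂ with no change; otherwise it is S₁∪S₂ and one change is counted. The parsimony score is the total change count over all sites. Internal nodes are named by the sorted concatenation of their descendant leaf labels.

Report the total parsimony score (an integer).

site 0, node DM: D={A} ∪ M={T} → {A,T} (+1)
site 0, node DMR: DM={A,T} ∩ R={A} → {A} (+0)
site 0, node DMRT: DMR={A} ∩ T={A} → {A} (+0)
site 0, node BDMRT: B={T} ∪ DMRT={A} → {A,T} (+1)
site 1, node DM: D={C} ∪ M={T} → {C,T} (+1)
site 1, node DMR: DM={C,T} ∩ R={C} → {C} (+0)
site 1, node DMRT: DMR={C} ∪ T={A} → {A,C} (+1)
site 1, node BDMRT: B={T} ∪ DMRT={A,C} → {A,C,T} (+1)
site 2, node DM: D={C} ∪ M={A} → {A,C} (+1)
site 2, node DMR: DM={A,C} ∪ R={G} → {A,C,G} (+1)
site 2, node DMRT: DMR={A,C,G} ∩ T={G} → {G} (+0)
site 2, node BDMRT: B={T} ∪ DMRT={G} → {G,T} (+1)
site 3, node DM: D={G} ∪ M={A} → {A,G} (+1)
site 3, node DMR: DM={A,G} ∪ R={C} → {A,C,G} (+1)
site 3, node DMRT: DMR={A,C,G} ∩ T={A} → {A} (+0)
site 3, node BDMRT: B={T} ∪ DMRT={A} → {A,T} (+1)
site 4, node DM: D={T} ∪ M={G} → {G,T} (+1)
site 4, node DMR: DM={G,T} ∪ R={C} → {C,G,T} (+1)
site 4, node DMRT: DMR={C,G,T} ∩ T={T} → {T} (+0)
site 4, node BDMRT: B={T} ∩ DMRT={T} → {T} (+0)
per-site changes: [2, 3, 3, 3, 2]; total = 13

13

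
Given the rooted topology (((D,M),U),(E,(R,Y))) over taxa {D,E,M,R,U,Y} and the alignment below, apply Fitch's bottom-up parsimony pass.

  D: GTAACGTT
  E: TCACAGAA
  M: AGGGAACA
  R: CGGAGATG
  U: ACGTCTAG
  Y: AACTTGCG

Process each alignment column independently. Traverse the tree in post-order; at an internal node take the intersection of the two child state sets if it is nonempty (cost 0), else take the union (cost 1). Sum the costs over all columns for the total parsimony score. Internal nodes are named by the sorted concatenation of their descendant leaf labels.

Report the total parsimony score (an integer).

DM@0: {G} ∪ {A} = {A,G} (union, +1)
DMU@0: {A,G} ∩ {A} = {A} (intersection, +0)
RY@0: {C} ∪ {A} = {A,C} (union, +1)
ERY@0: {T} ∪ {A,C} = {A,C,T} (union, +1)
DEMRUY@0: {A} ∩ {A,C,T} = {A} (intersection, +0)
DM@1: {T} ∪ {G} = {G,T} (union, +1)
DMU@1: {G,T} ∪ {C} = {C,G,T} (union, +1)
RY@1: {G} ∪ {A} = {A,G} (union, +1)
ERY@1: {C} ∪ {A,G} = {A,C,G} (union, +1)
DEMRUY@1: {C,G,T} ∩ {A,C,G} = {C,G} (intersection, +0)
DM@2: {A} ∪ {G} = {A,G} (union, +1)
DMU@2: {A,G} ∩ {G} = {G} (intersection, +0)
RY@2: {G} ∪ {C} = {C,G} (union, +1)
ERY@2: {A} ∪ {C,G} = {A,C,G} (union, +1)
DEMRUY@2: {G} ∩ {A,C,G} = {G} (intersection, +0)
DM@3: {A} ∪ {G} = {A,G} (union, +1)
DMU@3: {A,G} ∪ {T} = {A,G,T} (union, +1)
RY@3: {A} ∪ {T} = {A,T} (union, +1)
ERY@3: {C} ∪ {A,T} = {A,C,T} (union, +1)
DEMRUY@3: {A,G,T} ∩ {A,C,T} = {A,T} (intersection, +0)
DM@4: {C} ∪ {A} = {A,C} (union, +1)
DMU@4: {A,C} ∩ {C} = {C} (intersection, +0)
RY@4: {G} ∪ {T} = {G,T} (union, +1)
ERY@4: {A} ∪ {G,T} = {A,G,T} (union, +1)
DEMRUY@4: {C} ∪ {A,G,T} = {A,C,G,T} (union, +1)
DM@5: {G} ∪ {A} = {A,G} (union, +1)
DMU@5: {A,G} ∪ {T} = {A,G,T} (union, +1)
RY@5: {A} ∪ {G} = {A,G} (union, +1)
ERY@5: {G} ∩ {A,G} = {G} (intersection, +0)
DEMRUY@5: {A,G,T} ∩ {G} = {G} (intersection, +0)
DM@6: {T} ∪ {C} = {C,T} (union, +1)
DMU@6: {C,T} ∪ {A} = {A,C,T} (union, +1)
RY@6: {T} ∪ {C} = {C,T} (union, +1)
ERY@6: {A} ∪ {C,T} = {A,C,T} (union, +1)
DEMRUY@6: {A,C,T} ∩ {A,C,T} = {A,C,T} (intersection, +0)
DM@7: {T} ∪ {A} = {A,T} (union, +1)
DMU@7: {A,T} ∪ {G} = {A,G,T} (union, +1)
RY@7: {G} ∩ {G} = {G} (intersection, +0)
ERY@7: {A} ∪ {G} = {A,G} (union, +1)
DEMRUY@7: {A,G,T} ∩ {A,G} = {A,G} (intersection, +0)
per-site changes: [3, 4, 3, 4, 4, 3, 4, 3]; total = 28

28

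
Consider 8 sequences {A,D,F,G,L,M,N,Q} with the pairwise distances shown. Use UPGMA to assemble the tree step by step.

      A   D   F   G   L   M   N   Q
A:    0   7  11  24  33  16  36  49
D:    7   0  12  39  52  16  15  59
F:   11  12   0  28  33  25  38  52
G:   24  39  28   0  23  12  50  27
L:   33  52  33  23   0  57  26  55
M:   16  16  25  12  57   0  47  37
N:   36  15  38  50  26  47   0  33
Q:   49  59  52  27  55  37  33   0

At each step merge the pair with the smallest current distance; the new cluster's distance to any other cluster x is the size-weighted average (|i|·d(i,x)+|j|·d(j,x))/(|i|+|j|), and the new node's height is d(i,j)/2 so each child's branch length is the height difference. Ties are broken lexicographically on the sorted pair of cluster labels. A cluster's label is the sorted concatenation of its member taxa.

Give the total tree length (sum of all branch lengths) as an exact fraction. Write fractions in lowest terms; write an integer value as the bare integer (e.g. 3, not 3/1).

43829/420

iteration 1: select A,D (d=7); attach at lengths (7/2, 7/2); label the merged cluster AD
  updated: d(AD,F)=23/2, d(AD,G)=63/2, d(AD,L)=85/2, d(AD,M)=16, d(AD,N)=51/2, d(AD,Q)=54
iteration 2: select AD,F (d=23/2); attach at lengths (9/4, 23/4); label the merged cluster ADF
  updated: d(ADF,G)=91/3, d(ADF,L)=118/3, d(ADF,M)=19, d(ADF,N)=89/3, d(ADF,Q)=160/3
iteration 3: select G,M (d=12); attach at lengths (6, 6); label the merged cluster GM
  updated: d(ADF,GM)=74/3, d(GM,L)=40, d(GM,N)=97/2, d(GM,Q)=32
iteration 4: select ADF,GM (d=74/3); attach at lengths (79/12, 19/3); label the merged cluster ADFGM
  updated: d(ADFGM,L)=198/5, d(ADFGM,N)=186/5, d(ADFGM,Q)=224/5
iteration 5: select L,N (d=26); attach at lengths (13, 13); label the merged cluster LN
  updated: d(ADFGM,LN)=192/5, d(LN,Q)=44
iteration 6: select ADFGM,LN (d=192/5); attach at lengths (103/15, 31/5); label the merged cluster ADFGLMN
  updated: d(ADFGLMN,Q)=312/7
iteration 7: select ADFGLMN,Q (d=312/7); attach at lengths (108/35, 156/7); label the merged cluster ADFGLMNQ
final tree: (((((A:7/2,D:7/2):9/4,F:23/4):79/12,(G:6,M:6):19/3):103/15,(L:13,N:13):31/5):108/35,Q:156/7)
total length: 43829/420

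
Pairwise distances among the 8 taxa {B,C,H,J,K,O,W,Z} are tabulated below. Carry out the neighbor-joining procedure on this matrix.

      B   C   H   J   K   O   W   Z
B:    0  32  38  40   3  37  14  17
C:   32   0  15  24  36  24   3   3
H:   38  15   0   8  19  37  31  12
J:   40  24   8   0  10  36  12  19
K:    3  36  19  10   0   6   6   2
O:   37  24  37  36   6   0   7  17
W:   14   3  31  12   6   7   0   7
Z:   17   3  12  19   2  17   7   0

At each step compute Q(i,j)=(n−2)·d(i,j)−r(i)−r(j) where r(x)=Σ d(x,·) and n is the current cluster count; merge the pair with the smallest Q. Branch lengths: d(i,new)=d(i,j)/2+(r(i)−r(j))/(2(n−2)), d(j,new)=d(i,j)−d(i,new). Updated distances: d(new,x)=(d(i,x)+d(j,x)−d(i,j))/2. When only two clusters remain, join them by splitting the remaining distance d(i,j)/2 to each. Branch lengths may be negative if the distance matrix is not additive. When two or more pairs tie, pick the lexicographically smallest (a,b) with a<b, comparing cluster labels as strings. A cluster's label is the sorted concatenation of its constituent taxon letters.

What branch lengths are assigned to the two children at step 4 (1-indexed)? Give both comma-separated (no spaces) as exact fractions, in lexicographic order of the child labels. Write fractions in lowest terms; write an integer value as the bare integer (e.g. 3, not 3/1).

9,7/4

1. join H+J (d=8, Q=-261) ⇒ HJ; edges |H|=59/12, |J|=37/12
  updated: d(B,HJ)=35, d(C,HJ)=31/2, d(HJ,K)=21/2, d(HJ,O)=65/2, d(HJ,W)=35/2, d(HJ,Z)=23/2
2. join B+K (d=3, Q=-373/2) ⇒ BK; edges |B|=179/20, |K|=-119/20
  updated: d(BK,C)=65/2, d(BK,HJ)=85/4, d(BK,O)=20, d(BK,W)=17/2, d(BK,Z)=8
3. join O+W (d=7, Q=-231/2) ⇒ OW; edges |O|=171/16, |W|=-59/16
  updated: d(BK,OW)=43/4, d(C,OW)=10, d(HJ,OW)=43/2, d(OW,Z)=17/2
4. join BK+OW (d=43/4, Q=-91) ⇒ BKOW; edges |BK|=9, |OW|=7/4
  updated: d(BKOW,C)=127/8, d(BKOW,HJ)=16, d(BKOW,Z)=23/8
5. join BKOW+Z (d=23/8, Q=-371/8) ⇒ BKOWZ; edges |BKOW|=185/32, |Z|=-93/32
  updated: d(BKOWZ,C)=8, d(BKOWZ,HJ)=197/16
6. join BKOWZ+C (d=8, Q=-573/16) ⇒ BCKOWZ; edges |BKOWZ|=77/32, |C|=179/32
  updated: d(BCKOWZ,HJ)=317/32
7. join BCKOWZ+HJ (d=317/32) ⇒ BCHJKOWZ; edges |BCKOWZ|=317/64, |HJ|=317/64
final tree: (((((B:179/20,K:-119/20):9,(O:171/16,W:-59/16):7/4):185/32,Z:-93/32):77/32,C:179/32):317/64,(H:59/12,J:37/12):317/64)
total length: 1585/32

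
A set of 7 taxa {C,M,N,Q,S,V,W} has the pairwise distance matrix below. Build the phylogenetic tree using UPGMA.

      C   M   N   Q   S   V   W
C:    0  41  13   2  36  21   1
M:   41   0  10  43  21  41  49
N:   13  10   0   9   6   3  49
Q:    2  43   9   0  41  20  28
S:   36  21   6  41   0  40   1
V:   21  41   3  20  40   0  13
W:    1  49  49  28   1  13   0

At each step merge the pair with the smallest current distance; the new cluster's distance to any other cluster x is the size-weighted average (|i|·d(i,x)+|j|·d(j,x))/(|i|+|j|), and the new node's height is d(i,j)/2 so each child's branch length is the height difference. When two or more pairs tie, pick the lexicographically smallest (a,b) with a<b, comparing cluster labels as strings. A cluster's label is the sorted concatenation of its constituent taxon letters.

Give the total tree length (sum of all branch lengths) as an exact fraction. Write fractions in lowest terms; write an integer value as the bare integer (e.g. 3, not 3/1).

129/2

step 1: merge (C,W) at d=1; branch lengths C→1/2, W→1/2; new cluster CW
  updated: d(CW,M)=45, d(CW,N)=31, d(CW,Q)=15, d(CW,S)=37/2, d(CW,V)=17
step 2: merge (N,V) at d=3; branch lengths N→3/2, V→3/2; new cluster NV
  updated: d(CW,NV)=24, d(M,NV)=51/2, d(NV,Q)=29/2, d(NV,S)=23
step 3: merge (NV,Q) at d=29/2; branch lengths NV→23/4, Q→29/4; new cluster NQV
  updated: d(CW,NQV)=21, d(M,NQV)=94/3, d(NQV,S)=29
step 4: merge (CW,S) at d=37/2; branch lengths CW→35/4, S→37/4; new cluster CSW
  updated: d(CSW,M)=37, d(CSW,NQV)=71/3
step 5: merge (CSW,NQV) at d=71/3; branch lengths CSW→31/12, NQV→55/12; new cluster CNQSVW
  updated: d(CNQSVW,M)=205/6
step 6: merge (CNQSVW,M) at d=205/6; branch lengths CNQSVW→21/4, M→205/12; new cluster CMNQSVW
final tree: ((((C:1/2,W:1/2):35/4,S:37/4):31/12,((N:3/2,V:3/2):23/4,Q:29/4):55/12):21/4,M:205/12)
total length: 129/2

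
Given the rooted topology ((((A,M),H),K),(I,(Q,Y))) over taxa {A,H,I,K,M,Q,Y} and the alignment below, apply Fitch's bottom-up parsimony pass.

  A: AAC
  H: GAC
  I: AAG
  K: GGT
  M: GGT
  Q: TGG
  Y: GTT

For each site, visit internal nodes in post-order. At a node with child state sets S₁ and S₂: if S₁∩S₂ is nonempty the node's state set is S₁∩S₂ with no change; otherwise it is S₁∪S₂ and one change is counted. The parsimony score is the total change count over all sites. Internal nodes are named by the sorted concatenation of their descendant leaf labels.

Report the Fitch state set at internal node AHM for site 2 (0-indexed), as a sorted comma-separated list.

C

AM@0: {A} ∪ {G} = {A,G} (union, +1)
AHM@0: {A,G} ∩ {G} = {G} (intersection, +0)
AHKM@0: {G} ∩ {G} = {G} (intersection, +0)
QY@0: {T} ∪ {G} = {G,T} (union, +1)
IQY@0: {A} ∪ {G,T} = {A,G,T} (union, +1)
AHIKMQY@0: {G} ∩ {A,G,T} = {G} (intersection, +0)
AM@1: {A} ∪ {G} = {A,G} (union, +1)
AHM@1: {A,G} ∩ {A} = {A} (intersection, +0)
AHKM@1: {A} ∪ {G} = {A,G} (union, +1)
QY@1: {G} ∪ {T} = {G,T} (union, +1)
IQY@1: {A} ∪ {G,T} = {A,G,T} (union, +1)
AHIKMQY@1: {A,G} ∩ {A,G,T} = {A,G} (intersection, +0)
AM@2: {C} ∪ {T} = {C,T} (union, +1)
AHM@2: {C,T} ∩ {C} = {C} (intersection, +0)
AHKM@2: {C} ∪ {T} = {C,T} (union, +1)
QY@2: {G} ∪ {T} = {G,T} (union, +1)
IQY@2: {G} ∩ {G,T} = {G} (intersection, +0)
AHIKMQY@2: {C,T} ∪ {G} = {C,G,T} (union, +1)
per-site changes: [3, 4, 4]; total = 11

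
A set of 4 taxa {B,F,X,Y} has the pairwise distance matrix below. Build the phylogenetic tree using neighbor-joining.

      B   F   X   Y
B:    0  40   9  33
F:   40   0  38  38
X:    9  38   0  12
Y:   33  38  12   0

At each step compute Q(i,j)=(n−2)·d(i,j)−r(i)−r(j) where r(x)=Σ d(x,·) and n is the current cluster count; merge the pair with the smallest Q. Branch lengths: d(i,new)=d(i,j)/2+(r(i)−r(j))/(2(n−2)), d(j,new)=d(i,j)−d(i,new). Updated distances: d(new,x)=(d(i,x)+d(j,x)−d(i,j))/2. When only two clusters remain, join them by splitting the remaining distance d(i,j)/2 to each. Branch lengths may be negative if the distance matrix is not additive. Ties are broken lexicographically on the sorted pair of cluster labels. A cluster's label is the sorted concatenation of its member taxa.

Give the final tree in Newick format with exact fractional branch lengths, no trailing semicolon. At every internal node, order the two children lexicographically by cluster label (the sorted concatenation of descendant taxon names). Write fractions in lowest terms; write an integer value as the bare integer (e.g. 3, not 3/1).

(((B:41/4,X:-5/4):29/4,F:109/4):43/8,Y:43/8)

iteration 1: select B,X (d=9, Q=-123); attach at lengths (41/4, -5/4); label the merged cluster BX
  updated: d(BX,F)=69/2, d(BX,Y)=18
iteration 2: select BX,F (d=69/2, Q=-181/2); attach at lengths (29/4, 109/4); label the merged cluster BFX
  updated: d(BFX,Y)=43/4
iteration 3: select BFX,Y (d=43/4); attach at lengths (43/8, 43/8); label the merged cluster BFXY
final tree: (((B:41/4,X:-5/4):29/4,F:109/4):43/8,Y:43/8)
total length: 217/4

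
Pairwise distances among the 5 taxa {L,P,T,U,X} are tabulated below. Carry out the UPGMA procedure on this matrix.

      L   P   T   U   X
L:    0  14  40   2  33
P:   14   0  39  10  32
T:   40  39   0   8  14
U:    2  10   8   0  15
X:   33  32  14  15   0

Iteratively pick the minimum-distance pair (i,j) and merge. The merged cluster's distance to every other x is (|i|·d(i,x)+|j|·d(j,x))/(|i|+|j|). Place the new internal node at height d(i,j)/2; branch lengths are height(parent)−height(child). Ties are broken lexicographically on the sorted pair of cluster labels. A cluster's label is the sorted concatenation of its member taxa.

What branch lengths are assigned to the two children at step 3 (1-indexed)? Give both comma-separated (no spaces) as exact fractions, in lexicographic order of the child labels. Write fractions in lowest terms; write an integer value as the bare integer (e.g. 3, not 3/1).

step 1: merge (L,U) at d=2; branch lengths L→1, U→1; new cluster LU
  updated: d(LU,P)=12, d(LU,T)=24, d(LU,X)=24
step 2: merge (LU,P) at d=12; branch lengths LU→5, P→6; new cluster LPU
  updated: d(LPU,T)=29, d(LPU,X)=80/3
step 3: merge (T,X) at d=14; branch lengths T→7, X→7; new cluster TX
  updated: d(LPU,TX)=167/6
step 4: merge (LPU,TX) at d=167/6; branch lengths LPU→95/12, TX→83/12; new cluster LPTUX
final tree: (((L:1,U:1):5,P:6):95/12,(T:7,X:7):83/12)
total length: 251/6

7,7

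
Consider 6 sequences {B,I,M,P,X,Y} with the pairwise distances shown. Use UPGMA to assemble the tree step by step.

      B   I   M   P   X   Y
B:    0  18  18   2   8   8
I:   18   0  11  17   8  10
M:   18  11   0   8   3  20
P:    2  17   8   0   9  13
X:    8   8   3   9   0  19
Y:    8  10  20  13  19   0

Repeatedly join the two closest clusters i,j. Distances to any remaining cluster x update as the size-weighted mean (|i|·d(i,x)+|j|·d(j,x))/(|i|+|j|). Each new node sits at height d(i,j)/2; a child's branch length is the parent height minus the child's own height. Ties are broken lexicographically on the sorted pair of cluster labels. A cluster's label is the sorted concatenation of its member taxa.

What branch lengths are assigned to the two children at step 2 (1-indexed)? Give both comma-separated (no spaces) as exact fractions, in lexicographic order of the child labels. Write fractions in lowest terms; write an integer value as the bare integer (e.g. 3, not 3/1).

step 1: merge (B,P) at d=2; branch lengths B→1, P→1; new cluster BP
  updated: d(BP,I)=35/2, d(BP,M)=13, d(BP,X)=17/2, d(BP,Y)=21/2
step 2: merge (M,X) at d=3; branch lengths M→3/2, X→3/2; new cluster MX
  updated: d(BP,MX)=43/4, d(I,MX)=19/2, d(MX,Y)=39/2
step 3: merge (I,MX) at d=19/2; branch lengths I→19/4, MX→13/4; new cluster IMX
  updated: d(BP,IMX)=13, d(IMX,Y)=49/3
step 4: merge (BP,Y) at d=21/2; branch lengths BP→17/4, Y→21/4; new cluster BPY
  updated: d(BPY,IMX)=127/9
step 5: merge (BPY,IMX) at d=127/9; branch lengths BPY→65/36, IMX→83/36; new cluster BIMPXY
final tree: (((B:1,P:1):17/4,Y:21/4):65/36,(I:19/4,(M:3/2,X:3/2):13/4):83/36)
total length: 479/18

3/2,3/2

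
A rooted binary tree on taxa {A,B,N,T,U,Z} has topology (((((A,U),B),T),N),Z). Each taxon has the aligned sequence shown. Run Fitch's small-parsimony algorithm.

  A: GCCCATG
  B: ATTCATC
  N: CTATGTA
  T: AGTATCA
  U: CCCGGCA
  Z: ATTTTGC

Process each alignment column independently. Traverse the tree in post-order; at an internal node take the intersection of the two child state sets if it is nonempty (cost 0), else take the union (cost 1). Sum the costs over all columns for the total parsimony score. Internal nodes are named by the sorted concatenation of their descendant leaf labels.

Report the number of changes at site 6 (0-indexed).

3

AU@0: {G} ∪ {C} = {C,G} (union, +1)
ABU@0: {C,G} ∪ {A} = {A,C,G} (union, +1)
ABTU@0: {A,C,G} ∩ {A} = {A} (intersection, +0)
ABNTU@0: {A} ∪ {C} = {A,C} (union, +1)
ABNTUZ@0: {A,C} ∩ {A} = {A} (intersection, +0)
AU@1: {C} ∩ {C} = {C} (intersection, +0)
ABU@1: {C} ∪ {T} = {C,T} (union, +1)
ABTU@1: {C,T} ∪ {G} = {C,G,T} (union, +1)
ABNTU@1: {C,G,T} ∩ {T} = {T} (intersection, +0)
ABNTUZ@1: {T} ∩ {T} = {T} (intersection, +0)
AU@2: {C} ∩ {C} = {C} (intersection, +0)
ABU@2: {C} ∪ {T} = {C,T} (union, +1)
ABTU@2: {C,T} ∩ {T} = {T} (intersection, +0)
ABNTU@2: {T} ∪ {A} = {A,T} (union, +1)
ABNTUZ@2: {A,T} ∩ {T} = {T} (intersection, +0)
AU@3: {C} ∪ {G} = {C,G} (union, +1)
ABU@3: {C,G} ∩ {C} = {C} (intersection, +0)
ABTU@3: {C} ∪ {A} = {A,C} (union, +1)
ABNTU@3: {A,C} ∪ {T} = {A,C,T} (union, +1)
ABNTUZ@3: {A,C,T} ∩ {T} = {T} (intersection, +0)
AU@4: {A} ∪ {G} = {A,G} (union, +1)
ABU@4: {A,G} ∩ {A} = {A} (intersection, +0)
ABTU@4: {A} ∪ {T} = {A,T} (union, +1)
ABNTU@4: {A,T} ∪ {G} = {A,G,T} (union, +1)
ABNTUZ@4: {A,G,T} ∩ {T} = {T} (intersection, +0)
AU@5: {T} ∪ {C} = {C,T} (union, +1)
ABU@5: {C,T} ∩ {T} = {T} (intersection, +0)
ABTU@5: {T} ∪ {C} = {C,T} (union, +1)
ABNTU@5: {C,T} ∩ {T} = {T} (intersection, +0)
ABNTUZ@5: {T} ∪ {G} = {G,T} (union, +1)
AU@6: {G} ∪ {A} = {A,G} (union, +1)
ABU@6: {A,G} ∪ {C} = {A,C,G} (union, +1)
ABTU@6: {A,C,G} ∩ {A} = {A} (intersection, +0)
ABNTU@6: {A} ∩ {A} = {A} (intersection, +0)
ABNTUZ@6: {A} ∪ {C} = {A,C} (union, +1)
per-site changes: [3, 2, 2, 3, 3, 3, 3]; total = 19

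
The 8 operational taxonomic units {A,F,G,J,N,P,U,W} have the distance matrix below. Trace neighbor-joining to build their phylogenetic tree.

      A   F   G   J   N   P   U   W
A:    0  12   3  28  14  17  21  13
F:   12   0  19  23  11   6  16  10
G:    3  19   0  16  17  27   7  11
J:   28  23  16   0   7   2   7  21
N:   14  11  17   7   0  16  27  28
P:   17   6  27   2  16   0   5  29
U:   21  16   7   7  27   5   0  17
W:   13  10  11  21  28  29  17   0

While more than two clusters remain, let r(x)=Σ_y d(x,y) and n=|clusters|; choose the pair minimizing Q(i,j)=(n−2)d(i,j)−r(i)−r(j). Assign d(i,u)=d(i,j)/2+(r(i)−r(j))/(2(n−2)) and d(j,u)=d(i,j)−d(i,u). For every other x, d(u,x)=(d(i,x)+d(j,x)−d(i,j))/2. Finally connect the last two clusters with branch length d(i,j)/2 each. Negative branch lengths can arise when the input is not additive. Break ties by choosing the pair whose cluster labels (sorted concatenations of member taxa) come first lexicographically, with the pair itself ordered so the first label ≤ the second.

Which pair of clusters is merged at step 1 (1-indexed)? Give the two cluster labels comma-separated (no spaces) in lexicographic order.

J,P

1. join J+P (d=2, Q=-194) ⇒ JP; edges |J|=7/6, |P|=5/6
  updated: d(A,JP)=43/2, d(F,JP)=27/2, d(G,JP)=41/2, d(JP,N)=21/2, d(JP,U)=5, d(JP,W)=24
2. join JP+U (d=5, Q=-163) ⇒ JPU; edges |JP|=27/10, |U|=23/10
  updated: d(A,JPU)=75/4, d(F,JPU)=49/4, d(G,JPU)=45/4, d(JPU,N)=65/4, d(JPU,W)=18
3. join A+G (d=3, Q=-110) ⇒ AG; edges |A|=23/16, |G|=25/16
  updated: d(AG,F)=14, d(AG,JPU)=27/2, d(AG,N)=14, d(AG,W)=21/2
4. join AG+W (d=21/2, Q=-87) ⇒ AGW; edges |AG|=17/6, |W|=23/3
  updated: d(AGW,F)=27/4, d(AGW,JPU)=21/2, d(AGW,N)=63/4
5. join AGW+JPU (d=21/2, Q=-51) ⇒ AGJPUW; edges |AGW|=15/4, |JPU|=27/4
  updated: d(AGJPUW,F)=17/4, d(AGJPUW,N)=43/4
6. join AGJPUW+F (d=17/4, Q=-26) ⇒ AFGJPUW; edges |AGJPUW|=2, |F|=9/4
  updated: d(AFGJPUW,N)=35/4
7. join AFGJPUW+N (d=35/4) ⇒ AFGJNPUW; edges |AFGJPUW|=35/8, |N|=35/8
final tree: (((((A:23/16,G:25/16):17/6,W:23/3):15/4,((J:7/6,P:5/6):27/10,U:23/10):27/4):2,F:9/4):35/8,N:35/8)
total length: 44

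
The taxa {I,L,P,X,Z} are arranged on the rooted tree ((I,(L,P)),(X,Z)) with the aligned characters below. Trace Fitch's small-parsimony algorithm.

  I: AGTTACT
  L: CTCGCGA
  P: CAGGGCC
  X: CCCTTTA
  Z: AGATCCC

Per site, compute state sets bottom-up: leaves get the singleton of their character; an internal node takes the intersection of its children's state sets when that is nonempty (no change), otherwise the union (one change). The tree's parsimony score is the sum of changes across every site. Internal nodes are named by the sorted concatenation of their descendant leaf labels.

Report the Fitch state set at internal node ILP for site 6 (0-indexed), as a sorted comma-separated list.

A,C,T

site 0, node LP: L={C} ∩ P={C} → {C} (+0)
site 0, node ILP: I={A} ∪ LP={C} → {A,C} (+1)
site 0, node XZ: X={C} ∪ Z={A} → {A,C} (+1)
site 0, node ILPXZ: ILP={A,C} ∩ XZ={A,C} → {A,C} (+0)
site 1, node LP: L={T} ∪ P={A} → {A,T} (+1)
site 1, node ILP: I={G} ∪ LP={A,T} → {A,G,T} (+1)
site 1, node XZ: X={C} ∪ Z={G} → {C,G} (+1)
site 1, node ILPXZ: ILP={A,G,T} ∩ XZ={C,G} → {G} (+0)
site 2, node LP: L={C} ∪ P={G} → {C,G} (+1)
site 2, node ILP: I={T} ∪ LP={C,G} → {C,G,T} (+1)
site 2, node XZ: X={C} ∪ Z={A} → {A,C} (+1)
site 2, node ILPXZ: ILP={C,G,T} ∩ XZ={A,C} → {C} (+0)
site 3, node LP: L={G} ∩ P={G} → {G} (+0)
site 3, node ILP: I={T} ∪ LP={G} → {G,T} (+1)
site 3, node XZ: X={T} ∩ Z={T} → {T} (+0)
site 3, node ILPXZ: ILP={G,T} ∩ XZ={T} → {T} (+0)
site 4, node LP: L={C} ∪ P={G} → {C,G} (+1)
site 4, node ILP: I={A} ∪ LP={C,G} → {A,C,G} (+1)
site 4, node XZ: X={T} ∪ Z={C} → {C,T} (+1)
site 4, node ILPXZ: ILP={A,C,G} ∩ XZ={C,T} → {C} (+0)
site 5, node LP: L={G} ∪ P={C} → {C,G} (+1)
site 5, node ILP: I={C} ∩ LP={C,G} → {C} (+0)
site 5, node XZ: X={T} ∪ Z={C} → {C,T} (+1)
site 5, node ILPXZ: ILP={C} ∩ XZ={C,T} → {C} (+0)
site 6, node LP: L={A} ∪ P={C} → {A,C} (+1)
site 6, node ILP: I={T} ∪ LP={A,C} → {A,C,T} (+1)
site 6, node XZ: X={A} ∪ Z={C} → {A,C} (+1)
site 6, node ILPXZ: ILP={A,C,T} ∩ XZ={A,C} → {A,C} (+0)
per-site changes: [2, 3, 3, 1, 3, 2, 3]; total = 17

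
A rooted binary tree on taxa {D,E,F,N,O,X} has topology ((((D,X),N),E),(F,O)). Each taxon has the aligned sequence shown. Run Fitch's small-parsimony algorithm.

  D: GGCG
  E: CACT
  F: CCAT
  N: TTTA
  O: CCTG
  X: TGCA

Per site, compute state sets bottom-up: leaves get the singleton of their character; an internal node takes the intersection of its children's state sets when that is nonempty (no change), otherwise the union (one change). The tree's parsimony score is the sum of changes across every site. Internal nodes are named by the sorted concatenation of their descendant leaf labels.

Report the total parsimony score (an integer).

11

DX@0: {G} ∪ {T} = {G,T} (union, +1)
DNX@0: {G,T} ∩ {T} = {T} (intersection, +0)
DENX@0: {T} ∪ {C} = {C,T} (union, +1)
FO@0: {C} ∩ {C} = {C} (intersection, +0)
DEFNOX@0: {C,T} ∩ {C} = {C} (intersection, +0)
DX@1: {G} ∩ {G} = {G} (intersection, +0)
DNX@1: {G} ∪ {T} = {G,T} (union, +1)
DENX@1: {G,T} ∪ {A} = {A,G,T} (union, +1)
FO@1: {C} ∩ {C} = {C} (intersection, +0)
DEFNOX@1: {A,G,T} ∪ {C} = {A,C,G,T} (union, +1)
DX@2: {C} ∩ {C} = {C} (intersection, +0)
DNX@2: {C} ∪ {T} = {C,T} (union, +1)
DENX@2: {C,T} ∩ {C} = {C} (intersection, +0)
FO@2: {A} ∪ {T} = {A,T} (union, +1)
DEFNOX@2: {C} ∪ {A,T} = {A,C,T} (union, +1)
DX@3: {G} ∪ {A} = {A,G} (union, +1)
DNX@3: {A,G} ∩ {A} = {A} (intersection, +0)
DENX@3: {A} ∪ {T} = {A,T} (union, +1)
FO@3: {T} ∪ {G} = {G,T} (union, +1)
DEFNOX@3: {A,T} ∩ {G,T} = {T} (intersection, +0)
per-site changes: [2, 3, 3, 3]; total = 11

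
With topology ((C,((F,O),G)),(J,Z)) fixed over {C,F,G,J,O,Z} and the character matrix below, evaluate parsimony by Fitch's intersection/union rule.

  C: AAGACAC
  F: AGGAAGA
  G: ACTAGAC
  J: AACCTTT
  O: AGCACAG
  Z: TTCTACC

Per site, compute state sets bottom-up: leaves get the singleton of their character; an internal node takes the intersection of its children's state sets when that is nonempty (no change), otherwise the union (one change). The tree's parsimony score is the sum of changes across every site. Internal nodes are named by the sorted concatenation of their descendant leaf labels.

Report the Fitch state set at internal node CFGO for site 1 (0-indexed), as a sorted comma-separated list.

A,C,G

[col 0] FO: children F:{A}, O:{A} ∩→ {A}; cost 0
[col 0] FGO: children FO:{A}, G:{A} ∩→ {A}; cost 0
[col 0] CFGO: children C:{A}, FGO:{A} ∩→ {A}; cost 0
[col 0] JZ: children J:{A}, Z:{T} ∪→ {A,T}; cost 1
[col 0] CFGJOZ: children CFGO:{A}, JZ:{A,T} ∩→ {A}; cost 0
[col 1] FO: children F:{G}, O:{G} ∩→ {G}; cost 0
[col 1] FGO: children FO:{G}, G:{C} ∪→ {C,G}; cost 1
[col 1] CFGO: children C:{A}, FGO:{C,G} ∪→ {A,C,G}; cost 1
[col 1] JZ: children J:{A}, Z:{T} ∪→ {A,T}; cost 1
[col 1] CFGJOZ: children CFGO:{A,C,G}, JZ:{A,T} ∩→ {A}; cost 0
[col 2] FO: children F:{G}, O:{C} ∪→ {C,G}; cost 1
[col 2] FGO: children FO:{C,G}, G:{T} ∪→ {C,G,T}; cost 1
[col 2] CFGO: children C:{G}, FGO:{C,G,T} ∩→ {G}; cost 0
[col 2] JZ: children J:{C}, Z:{C} ∩→ {C}; cost 0
[col 2] CFGJOZ: children CFGO:{G}, JZ:{C} ∪→ {C,G}; cost 1
[col 3] FO: children F:{A}, O:{A} ∩→ {A}; cost 0
[col 3] FGO: children FO:{A}, G:{A} ∩→ {A}; cost 0
[col 3] CFGO: children C:{A}, FGO:{A} ∩→ {A}; cost 0
[col 3] JZ: children J:{C}, Z:{T} ∪→ {C,T}; cost 1
[col 3] CFGJOZ: children CFGO:{A}, JZ:{C,T} ∪→ {A,C,T}; cost 1
[col 4] FO: children F:{A}, O:{C} ∪→ {A,C}; cost 1
[col 4] FGO: children FO:{A,C}, G:{G} ∪→ {A,C,G}; cost 1
[col 4] CFGO: children C:{C}, FGO:{A,C,G} ∩→ {C}; cost 0
[col 4] JZ: children J:{T}, Z:{A} ∪→ {A,T}; cost 1
[col 4] CFGJOZ: children CFGO:{C}, JZ:{A,T} ∪→ {A,C,T}; cost 1
[col 5] FO: children F:{G}, O:{A} ∪→ {A,G}; cost 1
[col 5] FGO: children FO:{A,G}, G:{A} ∩→ {A}; cost 0
[col 5] CFGO: children C:{A}, FGO:{A} ∩→ {A}; cost 0
[col 5] JZ: children J:{T}, Z:{C} ∪→ {C,T}; cost 1
[col 5] CFGJOZ: children CFGO:{A}, JZ:{C,T} ∪→ {A,C,T}; cost 1
[col 6] FO: children F:{A}, O:{G} ∪→ {A,G}; cost 1
[col 6] FGO: children FO:{A,G}, G:{C} ∪→ {A,C,G}; cost 1
[col 6] CFGO: children C:{C}, FGO:{A,C,G} ∩→ {C}; cost 0
[col 6] JZ: children J:{T}, Z:{C} ∪→ {C,T}; cost 1
[col 6] CFGJOZ: children CFGO:{C}, JZ:{C,T} ∩→ {C}; cost 0
per-site changes: [1, 3, 3, 2, 4, 3, 3]; total = 19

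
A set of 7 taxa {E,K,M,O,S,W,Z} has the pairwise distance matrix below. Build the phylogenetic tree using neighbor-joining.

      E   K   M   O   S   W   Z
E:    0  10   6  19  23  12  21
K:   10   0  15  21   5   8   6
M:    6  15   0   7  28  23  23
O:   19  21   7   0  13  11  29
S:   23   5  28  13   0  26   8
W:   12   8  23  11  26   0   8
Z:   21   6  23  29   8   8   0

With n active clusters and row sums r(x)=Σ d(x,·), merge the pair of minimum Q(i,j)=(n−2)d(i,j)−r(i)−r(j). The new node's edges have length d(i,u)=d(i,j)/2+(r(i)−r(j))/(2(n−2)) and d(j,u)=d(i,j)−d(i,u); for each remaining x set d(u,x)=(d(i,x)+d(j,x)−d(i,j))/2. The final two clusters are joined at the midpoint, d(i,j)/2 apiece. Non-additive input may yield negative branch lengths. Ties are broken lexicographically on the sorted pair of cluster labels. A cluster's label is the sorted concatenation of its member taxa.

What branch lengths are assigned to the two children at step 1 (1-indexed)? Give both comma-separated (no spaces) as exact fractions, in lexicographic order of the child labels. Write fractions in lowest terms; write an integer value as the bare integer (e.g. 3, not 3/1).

37/10,33/10

iteration 1: select M,O (d=7, Q=-167); attach at lengths (37/10, 33/10); label the merged cluster MO
  updated: d(E,MO)=9, d(K,MO)=29/2, d(MO,S)=17, d(MO,W)=27/2, d(MO,Z)=45/2
iteration 2: select E,MO (d=9, Q=-231/2); attach at lengths (69/16, 75/16); label the merged cluster EMO
  updated: d(EMO,K)=31/4, d(EMO,S)=31/2, d(EMO,W)=33/4, d(EMO,Z)=69/4
iteration 3: select EMO,W (d=33/4, Q=-297/4); attach at lengths (31/8, 35/8); label the merged cluster EMOW
  updated: d(EMOW,K)=15/4, d(EMOW,S)=133/8, d(EMOW,Z)=17/2
iteration 4: select EMOW,K (d=15/4, Q=-289/8); attach at lengths (173/32, -53/32); label the merged cluster EKMOW
  updated: d(EKMOW,S)=143/16, d(EKMOW,Z)=43/8
iteration 5: select EKMOW,S (d=143/16, Q=-357/16); attach at lengths (101/32, 185/32); label the merged cluster EKMOSW
  updated: d(EKMOSW,Z)=71/32
iteration 6: select EKMOSW,Z (d=71/32); attach at lengths (71/64, 71/64); label the merged cluster EKMOSWZ
final tree: (((((E:69/16,(M:37/10,O:33/10):75/16):31/8,W:35/8):173/32,K:-53/32):101/32,S:185/32):71/64,Z:71/64)
total length: 1253/32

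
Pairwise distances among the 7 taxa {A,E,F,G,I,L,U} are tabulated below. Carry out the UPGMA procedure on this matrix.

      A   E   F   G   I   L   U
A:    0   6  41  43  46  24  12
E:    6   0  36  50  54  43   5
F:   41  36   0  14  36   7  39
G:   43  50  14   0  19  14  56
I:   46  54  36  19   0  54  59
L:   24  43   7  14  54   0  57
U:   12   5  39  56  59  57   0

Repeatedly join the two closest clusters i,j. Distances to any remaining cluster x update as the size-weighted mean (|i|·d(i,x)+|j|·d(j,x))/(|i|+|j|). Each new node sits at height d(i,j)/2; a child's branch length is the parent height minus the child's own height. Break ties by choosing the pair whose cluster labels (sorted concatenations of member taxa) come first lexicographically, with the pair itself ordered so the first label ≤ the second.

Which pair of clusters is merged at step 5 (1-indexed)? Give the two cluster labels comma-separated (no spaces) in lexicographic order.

FGL,I

step 1: merge (E,U) at d=5; branch lengths E→5/2, U→5/2; new cluster EU
  updated: d(A,EU)=9, d(EU,F)=75/2, d(EU,G)=53, d(EU,I)=113/2, d(EU,L)=50
step 2: merge (F,L) at d=7; branch lengths F→7/2, L→7/2; new cluster FL
  updated: d(A,FL)=65/2, d(EU,FL)=175/4, d(FL,G)=14, d(FL,I)=45
step 3: merge (A,EU) at d=9; branch lengths A→9/2, EU→2; new cluster AEU
  updated: d(AEU,FL)=40, d(AEU,G)=149/3, d(AEU,I)=53
step 4: merge (FL,G) at d=14; branch lengths FL→7/2, G→7; new cluster FGL
  updated: d(AEU,FGL)=389/9, d(FGL,I)=109/3
step 5: merge (FGL,I) at d=109/3; branch lengths FGL→67/6, I→109/6; new cluster FGIL
  updated: d(AEU,FGIL)=137/3
step 6: merge (AEU,FGIL) at d=137/3; branch lengths AEU→55/3, FGIL→14/3; new cluster AEFGILU
final tree: ((A:9/2,(E:5/2,U:5/2):2):55/3,(((F:7/2,L:7/2):7/2,G:7):67/6,I:109/6):14/3)
total length: 244/3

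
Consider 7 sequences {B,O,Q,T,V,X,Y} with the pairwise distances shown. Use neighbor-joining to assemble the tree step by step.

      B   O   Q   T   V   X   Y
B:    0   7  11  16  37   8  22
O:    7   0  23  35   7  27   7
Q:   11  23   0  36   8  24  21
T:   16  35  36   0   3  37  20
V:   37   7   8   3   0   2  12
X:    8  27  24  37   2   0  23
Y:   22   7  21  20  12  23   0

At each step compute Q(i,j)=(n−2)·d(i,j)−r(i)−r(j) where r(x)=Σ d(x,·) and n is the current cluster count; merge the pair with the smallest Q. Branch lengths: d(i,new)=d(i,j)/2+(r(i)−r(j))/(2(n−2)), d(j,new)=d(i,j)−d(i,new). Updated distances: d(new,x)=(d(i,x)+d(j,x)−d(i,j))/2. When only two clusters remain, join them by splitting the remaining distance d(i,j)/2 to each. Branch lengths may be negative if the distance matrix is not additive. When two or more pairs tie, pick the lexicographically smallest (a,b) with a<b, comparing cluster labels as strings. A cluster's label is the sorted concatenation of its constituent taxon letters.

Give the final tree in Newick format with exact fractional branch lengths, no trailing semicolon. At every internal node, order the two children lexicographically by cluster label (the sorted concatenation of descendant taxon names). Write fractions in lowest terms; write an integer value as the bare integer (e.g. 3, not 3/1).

((((B:5/4,X:27/4):71/16,Q:145/16):59/16,(O:3,Y:4):79/16):137/32,(T:93/10,V:-63/10):137/32)

step 1: merge (T,V) at d=3, Q=-201; branch lengths T→93/10, V→-63/10; new cluster TV
  updated: d(B,TV)=25, d(O,TV)=39/2, d(Q,TV)=41/2, d(TV,X)=18, d(TV,Y)=29/2
step 2: merge (O,Y) at d=7, Q=-143; branch lengths O→3, Y→4; new cluster OY
  updated: d(B,OY)=11, d(OY,Q)=37/2, d(OY,TV)=27/2, d(OY,X)=43/2
step 3: merge (B,X) at d=8, Q=-205/2; branch lengths B→5/4, X→27/4; new cluster BX
  updated: d(BX,OY)=49/4, d(BX,Q)=27/2, d(BX,TV)=35/2
step 4: merge (BX,Q) at d=27/2, Q=-275/4; branch lengths BX→71/16, Q→145/16; new cluster BQX
  updated: d(BQX,OY)=69/8, d(BQX,TV)=49/4
step 5: merge (BQX,OY) at d=69/8, Q=-275/8; branch lengths BQX→59/16, OY→79/16; new cluster BOQXY
  updated: d(BOQXY,TV)=137/16
step 6: merge (BOQXY,TV) at d=137/16; branch lengths BOQXY→137/32, TV→137/32; new cluster BOQTVXY
final tree: ((((B:5/4,X:27/4):71/16,Q:145/16):59/16,(O:3,Y:4):79/16):137/32,(T:93/10,V:-63/10):137/32)
total length: 779/16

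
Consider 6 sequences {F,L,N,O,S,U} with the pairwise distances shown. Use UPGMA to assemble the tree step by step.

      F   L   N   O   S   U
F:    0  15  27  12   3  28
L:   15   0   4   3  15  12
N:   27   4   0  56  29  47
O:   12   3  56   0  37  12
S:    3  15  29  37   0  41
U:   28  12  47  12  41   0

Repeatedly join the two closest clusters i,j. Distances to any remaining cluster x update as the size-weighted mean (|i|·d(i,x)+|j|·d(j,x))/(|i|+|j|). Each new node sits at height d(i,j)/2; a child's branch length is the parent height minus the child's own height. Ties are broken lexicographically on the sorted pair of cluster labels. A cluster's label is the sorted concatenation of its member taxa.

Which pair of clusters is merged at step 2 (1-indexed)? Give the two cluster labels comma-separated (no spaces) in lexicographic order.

L,O

iteration 1: select F,S (d=3); attach at lengths (3/2, 3/2); label the merged cluster FS
  updated: d(FS,L)=15, d(FS,N)=28, d(FS,O)=49/2, d(FS,U)=69/2
iteration 2: select L,O (d=3); attach at lengths (3/2, 3/2); label the merged cluster LO
  updated: d(FS,LO)=79/4, d(LO,N)=30, d(LO,U)=12
iteration 3: select LO,U (d=12); attach at lengths (9/2, 6); label the merged cluster LOU
  updated: d(FS,LOU)=74/3, d(LOU,N)=107/3
iteration 4: select FS,LOU (d=74/3); attach at lengths (65/6, 19/3); label the merged cluster FLOSU
  updated: d(FLOSU,N)=163/5
iteration 5: select FLOSU,N (d=163/5); attach at lengths (119/30, 163/10); label the merged cluster FLNOSU
final tree: (((F:3/2,S:3/2):65/6,((L:3/2,O:3/2):9/2,U:6):19/3):119/30,N:163/10)
total length: 809/15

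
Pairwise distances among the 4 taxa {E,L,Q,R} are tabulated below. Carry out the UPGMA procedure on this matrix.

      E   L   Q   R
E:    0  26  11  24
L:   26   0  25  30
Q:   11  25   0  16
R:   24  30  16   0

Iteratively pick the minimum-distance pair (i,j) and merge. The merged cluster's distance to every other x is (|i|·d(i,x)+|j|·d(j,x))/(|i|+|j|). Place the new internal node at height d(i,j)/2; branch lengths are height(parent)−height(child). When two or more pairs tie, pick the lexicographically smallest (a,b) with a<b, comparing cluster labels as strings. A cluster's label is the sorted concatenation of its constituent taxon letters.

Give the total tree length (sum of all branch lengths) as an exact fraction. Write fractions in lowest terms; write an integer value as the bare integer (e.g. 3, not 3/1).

1. join E+Q (d=11) ⇒ EQ; edges |E|=11/2, |Q|=11/2
  updated: d(EQ,L)=51/2, d(EQ,R)=20
2. join EQ+R (d=20) ⇒ EQR; edges |EQ|=9/2, |R|=10
  updated: d(EQR,L)=27
3. join EQR+L (d=27) ⇒ ELQR; edges |EQR|=7/2, |L|=27/2
final tree: (((E:11/2,Q:11/2):9/2,R:10):7/2,L:27/2)
total length: 85/2

85/2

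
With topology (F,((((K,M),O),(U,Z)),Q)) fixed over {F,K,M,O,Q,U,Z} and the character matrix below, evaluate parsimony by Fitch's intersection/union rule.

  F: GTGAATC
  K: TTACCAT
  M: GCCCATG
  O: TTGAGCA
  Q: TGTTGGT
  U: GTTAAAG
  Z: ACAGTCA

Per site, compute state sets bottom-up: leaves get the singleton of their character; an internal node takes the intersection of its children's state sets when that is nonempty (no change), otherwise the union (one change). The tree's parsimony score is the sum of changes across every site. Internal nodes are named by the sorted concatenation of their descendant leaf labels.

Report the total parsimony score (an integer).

[col 0] KM: children K:{T}, M:{G} ∪→ {G,T}; cost 1
[col 0] KMO: children KM:{G,T}, O:{T} ∩→ {T}; cost 0
[col 0] UZ: children U:{G}, Z:{A} ∪→ {A,G}; cost 1
[col 0] KMOUZ: children KMO:{T}, UZ:{A,G} ∪→ {A,G,T}; cost 1
[col 0] KMOQUZ: children KMOUZ:{A,G,T}, Q:{T} ∩→ {T}; cost 0
[col 0] FKMOQUZ: children F:{G}, KMOQUZ:{T} ∪→ {G,T}; cost 1
[col 1] KM: children K:{T}, M:{C} ∪→ {C,T}; cost 1
[col 1] KMO: children KM:{C,T}, O:{T} ∩→ {T}; cost 0
[col 1] UZ: children U:{T}, Z:{C} ∪→ {C,T}; cost 1
[col 1] KMOUZ: children KMO:{T}, UZ:{C,T} ∩→ {T}; cost 0
[col 1] KMOQUZ: children KMOUZ:{T}, Q:{G} ∪→ {G,T}; cost 1
[col 1] FKMOQUZ: children F:{T}, KMOQUZ:{G,T} ∩→ {T}; cost 0
[col 2] KM: children K:{A}, M:{C} ∪→ {A,C}; cost 1
[col 2] KMO: children KM:{A,C}, O:{G} ∪→ {A,C,G}; cost 1
[col 2] UZ: children U:{T}, Z:{A} ∪→ {A,T}; cost 1
[col 2] KMOUZ: children KMO:{A,C,G}, UZ:{A,T} ∩→ {A}; cost 0
[col 2] KMOQUZ: children KMOUZ:{A}, Q:{T} ∪→ {A,T}; cost 1
[col 2] FKMOQUZ: children F:{G}, KMOQUZ:{A,T} ∪→ {A,G,T}; cost 1
[col 3] KM: children K:{C}, M:{C} ∩→ {C}; cost 0
[col 3] KMO: children KM:{C}, O:{A} ∪→ {A,C}; cost 1
[col 3] UZ: children U:{A}, Z:{G} ∪→ {A,G}; cost 1
[col 3] KMOUZ: children KMO:{A,C}, UZ:{A,G} ∩→ {A}; cost 0
[col 3] KMOQUZ: children KMOUZ:{A}, Q:{T} ∪→ {A,T}; cost 1
[col 3] FKMOQUZ: children F:{A}, KMOQUZ:{A,T} ∩→ {A}; cost 0
[col 4] KM: children K:{C}, M:{A} ∪→ {A,C}; cost 1
[col 4] KMO: children KM:{A,C}, O:{G} ∪→ {A,C,G}; cost 1
[col 4] UZ: children U:{A}, Z:{T} ∪→ {A,T}; cost 1
[col 4] KMOUZ: children KMO:{A,C,G}, UZ:{A,T} ∩→ {A}; cost 0
[col 4] KMOQUZ: children KMOUZ:{A}, Q:{G} ∪→ {A,G}; cost 1
[col 4] FKMOQUZ: children F:{A}, KMOQUZ:{A,G} ∩→ {A}; cost 0
[col 5] KM: children K:{A}, M:{T} ∪→ {A,T}; cost 1
[col 5] KMO: children KM:{A,T}, O:{C} ∪→ {A,C,T}; cost 1
[col 5] UZ: children U:{A}, Z:{C} ∪→ {A,C}; cost 1
[col 5] KMOUZ: children KMO:{A,C,T}, UZ:{A,C} ∩→ {A,C}; cost 0
[col 5] KMOQUZ: children KMOUZ:{A,C}, Q:{G} ∪→ {A,C,G}; cost 1
[col 5] FKMOQUZ: children F:{T}, KMOQUZ:{A,C,G} ∪→ {A,C,G,T}; cost 1
[col 6] KM: children K:{T}, M:{G} ∪→ {G,T}; cost 1
[col 6] KMO: children KM:{G,T}, O:{A} ∪→ {A,G,T}; cost 1
[col 6] UZ: children U:{G}, Z:{A} ∪→ {A,G}; cost 1
[col 6] KMOUZ: children KMO:{A,G,T}, UZ:{A,G} ∩→ {A,G}; cost 0
[col 6] KMOQUZ: children KMOUZ:{A,G}, Q:{T} ∪→ {A,G,T}; cost 1
[col 6] FKMOQUZ: children F:{C}, KMOQUZ:{A,G,T} ∪→ {A,C,G,T}; cost 1
per-site changes: [4, 3, 5, 3, 4, 5, 5]; total = 29

29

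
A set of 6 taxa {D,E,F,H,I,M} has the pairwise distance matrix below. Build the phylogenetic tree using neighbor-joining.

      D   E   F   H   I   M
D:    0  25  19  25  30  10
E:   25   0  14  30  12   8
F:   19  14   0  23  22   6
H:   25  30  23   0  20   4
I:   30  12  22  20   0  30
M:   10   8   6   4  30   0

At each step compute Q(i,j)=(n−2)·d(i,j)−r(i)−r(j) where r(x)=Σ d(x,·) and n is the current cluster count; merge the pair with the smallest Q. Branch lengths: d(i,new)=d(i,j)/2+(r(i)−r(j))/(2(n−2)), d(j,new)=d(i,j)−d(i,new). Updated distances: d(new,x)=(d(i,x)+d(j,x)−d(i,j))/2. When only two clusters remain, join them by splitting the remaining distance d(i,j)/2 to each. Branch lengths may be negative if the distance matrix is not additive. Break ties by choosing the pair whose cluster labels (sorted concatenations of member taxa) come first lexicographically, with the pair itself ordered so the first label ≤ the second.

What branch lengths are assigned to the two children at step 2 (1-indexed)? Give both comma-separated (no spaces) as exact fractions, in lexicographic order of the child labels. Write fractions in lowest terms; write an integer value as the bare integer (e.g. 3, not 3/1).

25/3,-13/3

iteration 1: select E,I (d=12, Q=-155); attach at lengths (23/8, 73/8); label the merged cluster EI
  updated: d(D,EI)=43/2, d(EI,F)=12, d(EI,H)=19, d(EI,M)=13
iteration 2: select H,M (d=4, Q=-92); attach at lengths (25/3, -13/3); label the merged cluster HM
  updated: d(D,HM)=31/2, d(EI,HM)=14, d(F,HM)=25/2
iteration 3: select D,HM (d=31/2, Q=-67); attach at lengths (45/4, 17/4); label the merged cluster DHM
  updated: d(DHM,EI)=10, d(DHM,F)=8
iteration 4: select DHM,EI (d=10, Q=-30); attach at lengths (3, 7); label the merged cluster DEHIM
  updated: d(DEHIM,F)=5
iteration 5: select DEHIM,F (d=5); attach at lengths (5/2, 5/2); label the merged cluster DEFHIM
final tree: (((D:45/4,(H:25/3,M:-13/3):17/4):3,(E:23/8,I:73/8):7):5/2,F:5/2)
total length: 93/2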